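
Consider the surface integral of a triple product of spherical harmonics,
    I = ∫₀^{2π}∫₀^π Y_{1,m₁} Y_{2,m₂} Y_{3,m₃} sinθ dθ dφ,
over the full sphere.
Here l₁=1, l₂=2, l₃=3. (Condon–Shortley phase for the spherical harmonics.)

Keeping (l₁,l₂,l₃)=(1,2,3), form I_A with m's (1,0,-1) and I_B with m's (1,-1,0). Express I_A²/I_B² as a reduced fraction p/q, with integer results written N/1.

Same 1,2,3: normalisation and zero-m 3j drop out of the ratio.
A: Δ: 0! 2! 4! / 7! → 1/105; sum: t=0:+1/8 = 1/8; 3j²(1 2 3; 1 0 -1) = Δ·Π!·Σ² = 2/35  (sign +1)
B: Δ: 0! 2! 4! / 7! → 1/105; sum: t=0:+1/12 = 1/12; 3j²(1 2 3; 1 -1 0) = Δ·Π!·Σ² = 1/35  (sign -1)
I_A²/I_B² = (2/35)/(1/35) = 2/1

2/1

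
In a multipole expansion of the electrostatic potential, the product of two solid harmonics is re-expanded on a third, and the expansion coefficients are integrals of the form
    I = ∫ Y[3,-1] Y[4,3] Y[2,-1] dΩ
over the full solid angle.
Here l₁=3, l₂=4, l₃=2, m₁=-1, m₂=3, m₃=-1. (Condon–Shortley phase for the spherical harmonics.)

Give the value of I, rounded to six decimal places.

0.000000

Σmᵢ = 1 ≠ 0, so the φ-integral vanishes; I = 0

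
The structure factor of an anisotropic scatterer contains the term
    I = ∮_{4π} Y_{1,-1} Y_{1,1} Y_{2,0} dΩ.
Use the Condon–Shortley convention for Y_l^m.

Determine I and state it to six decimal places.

m-sum 0 ✓  L=4 even ✓  0≤2≤2 ✓
Π(2lᵢ+1) = 3×3×5 = 45
triangle coeff Δ(1,1,2) = 1/30
Σ_t [0,0]: t=0:+1/1 = 1/1
(3j)²=2/15 [(1 1 2; 0 0 0)], sign=+1
Σ_t [0,0]: t=0:+1/4 = 1/4
(3j)²=1/30 [(1 1 2; -1 1 0)], sign=+1
⇒ 4πI² = 1/5
I = (+1)√(1/5/(4π)) = 0.12615663

0.126157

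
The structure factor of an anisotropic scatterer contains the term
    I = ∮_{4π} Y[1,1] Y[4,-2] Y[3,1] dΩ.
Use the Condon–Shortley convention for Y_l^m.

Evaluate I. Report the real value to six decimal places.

Rules hold: Σm=0, L=8 even, 3≤3≤5.
N = 3·9·7 = 189
Δ = 2!·0!·6!/9! = 1/252
Racah Σ t=1..1: t=1:−1/36 = -1/36
⇒ 3j(1 4 3; 0 0 0)² = 4/63, sgn +1
Racah Σ t=0..0: t=0:+1/96 = 1/96
⇒ 3j(1 4 3; 1 -2 1)² = 5/84, sgn +1
4πI² = N·(3j₀)²·(3jₘ)² = 5/7
I = +1·√(0.714286/4π) = 0.23841361

0.238414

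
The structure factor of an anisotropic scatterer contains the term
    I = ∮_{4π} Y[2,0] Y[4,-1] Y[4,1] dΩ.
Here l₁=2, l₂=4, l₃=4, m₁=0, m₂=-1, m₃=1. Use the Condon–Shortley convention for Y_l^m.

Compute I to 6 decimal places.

-0.139264

Rules hold: Σm=0, L=10 even, 2≤4≤6.
N = 5·9·9 = 405
Δ = 2!·2!·6!/11! = 1/13860
Racah Σ t=0..2: t=0:+1/192 t=1:−1/36 t=2:+1/192 = -5/288
⇒ 3j(2 4 4; 0 0 0)² = 20/693, sgn -1
Racah Σ t=0..2: t=0:+1/144 t=1:−1/48 t=2:+1/480 = -17/1440
⇒ 3j(2 4 4; 0 -1 1)² = 289/13860, sgn +1
4πI² = N·(3j₀)²·(3jₘ)² = 1445/5929
I = -1·√(0.243717/4π) = -0.13926381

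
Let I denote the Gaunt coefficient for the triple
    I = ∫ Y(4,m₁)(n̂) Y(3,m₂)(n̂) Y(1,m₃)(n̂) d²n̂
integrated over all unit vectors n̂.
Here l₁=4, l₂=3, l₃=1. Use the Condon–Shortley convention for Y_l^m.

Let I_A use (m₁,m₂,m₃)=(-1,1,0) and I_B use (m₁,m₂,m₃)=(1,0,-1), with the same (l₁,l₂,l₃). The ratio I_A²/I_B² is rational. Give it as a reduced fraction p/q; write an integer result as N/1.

Shared (l₁,l₂,l₃)=(4,3,1): N and (l;000)² cancel in I_A²/I_B².
A: Δ = 6!·2!·0!/9! = 1/252; Racah Σ t=4..4: t=4:+1/48 = 1/48; ⇒ 3j(4 3 1; -1 1 0)² = 5/84, sgn -1
B: Δ = 6!·2!·0!/9! = 1/252; Racah Σ t=3..3: t=3:−1/72 = -1/72; ⇒ 3j(4 3 1; 1 0 -1)² = 5/126, sgn -1
I_A²/I_B² = (5/84)/(5/126) = 3/2

3/2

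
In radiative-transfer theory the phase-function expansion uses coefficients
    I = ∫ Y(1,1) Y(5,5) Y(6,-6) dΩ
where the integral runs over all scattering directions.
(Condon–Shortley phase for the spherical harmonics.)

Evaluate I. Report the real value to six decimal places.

m-sum 0 ✓  L=12 even ✓  4≤6≤6 ✓
Π(2lᵢ+1) = 3×11×13 = 429
triangle coeff Δ(1,5,6) = 1/858
Σ_t [0,0]: t=0:+1/14400 = 1/14400
(3j)²=6/143 [(1 5 6; 0 0 0)], sign=+1
Σ_t [0,0]: t=0:+1/7257600 = 1/7257600
(3j)²=1/13 [(1 5 6; 1 5 -6)], sign=+1
⇒ 4πI² = 18/13
I = (+1)√(18/13/(4π)) = 0.33194004

0.331940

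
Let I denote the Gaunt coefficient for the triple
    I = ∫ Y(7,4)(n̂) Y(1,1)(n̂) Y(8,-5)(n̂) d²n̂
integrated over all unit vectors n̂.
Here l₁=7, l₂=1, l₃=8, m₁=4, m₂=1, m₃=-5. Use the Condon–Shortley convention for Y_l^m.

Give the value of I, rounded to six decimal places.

-0.270230

Checks pass: Σm=0; 16 even; l₃=8∈[6,8].
(2·7+1)(2·1+1)(2·8+1) = 765
Δ: 0! 14! 2! / 17! → 1/2040
sum: t=0:+1/25401600 = 1/25401600
3j²(7 1 8; 0 0 0) = Δ·Π!·Σ² = 8/255  (sign +1)
sum: t=0:+1/479001600 = 1/479001600
3j²(7 1 8; 4 1 -5) = Δ·Π!·Σ² = 13/340  (sign -1)
combine: 4πI² = 765·8/255·13/340 = 78/85
take √, sign -1: I = -0.27022959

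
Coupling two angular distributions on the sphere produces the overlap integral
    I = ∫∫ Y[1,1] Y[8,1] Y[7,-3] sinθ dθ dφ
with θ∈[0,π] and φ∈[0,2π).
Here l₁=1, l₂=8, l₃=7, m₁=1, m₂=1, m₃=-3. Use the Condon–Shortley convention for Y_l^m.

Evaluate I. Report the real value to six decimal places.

Σmᵢ = -1 ≠ 0, so the φ-integral vanishes; I = 0

0.000000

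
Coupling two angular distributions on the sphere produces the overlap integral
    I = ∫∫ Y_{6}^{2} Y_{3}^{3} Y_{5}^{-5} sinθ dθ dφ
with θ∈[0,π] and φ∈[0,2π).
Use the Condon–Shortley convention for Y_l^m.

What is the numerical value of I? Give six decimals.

Checks pass: Σm=0; 14 even; l₃=5∈[3,9].
(2·6+1)(2·3+1)(2·5+1) = 1001
Δ: 4! 8! 2! / 15! → 1/675675
sum: t=1:−1/8640 t=2:+1/2304 t=3:−1/8640 = 7/34560
3j²(6 3 5; 0 0 0) = Δ·Π!·Σ² = 7/429  (sign -1)
sum: t=4:+1/1935360 = 1/1935360
3j²(6 3 5; 2 3 -5) = Δ·Π!·Σ² = 1/1001  (sign +1)
combine: 4πI² = 1001·7/429·1/1001 = 7/429
take √, sign -1: I = -0.03603425

-0.036034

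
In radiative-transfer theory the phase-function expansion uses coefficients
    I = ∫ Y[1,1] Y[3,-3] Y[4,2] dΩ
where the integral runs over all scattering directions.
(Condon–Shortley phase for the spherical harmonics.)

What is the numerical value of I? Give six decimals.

0.061558

m-sum 0 ✓  L=8 even ✓  2≤4≤4 ✓
Π(2lᵢ+1) = 3×7×9 = 189
triangle coeff Δ(1,3,4) = 1/252
Σ_t [0,0]: t=0:+1/36 = 1/36
(3j)²=4/63 [(1 3 4; 0 0 0)], sign=+1
Σ_t [0,0]: t=0:+1/1440 = 1/1440
(3j)²=1/252 [(1 3 4; 1 -3 2)], sign=+1
⇒ 4πI² = 1/21
I = (+1)√(1/21/(4π)) = 0.06155813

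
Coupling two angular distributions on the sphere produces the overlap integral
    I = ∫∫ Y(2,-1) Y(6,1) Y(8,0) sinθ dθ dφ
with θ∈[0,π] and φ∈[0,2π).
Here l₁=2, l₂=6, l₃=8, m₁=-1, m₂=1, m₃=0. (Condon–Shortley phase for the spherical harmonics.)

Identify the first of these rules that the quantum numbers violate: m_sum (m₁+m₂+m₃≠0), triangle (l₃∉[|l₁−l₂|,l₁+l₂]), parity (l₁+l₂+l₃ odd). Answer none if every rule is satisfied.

azimuthal sum: -1 + 1 + 0 = 0  ✓
4 ≤ 8 ≤ 8 (triangle on l)  ✓
L = 2 + 6 + 8 = 16 (even)  ✓

none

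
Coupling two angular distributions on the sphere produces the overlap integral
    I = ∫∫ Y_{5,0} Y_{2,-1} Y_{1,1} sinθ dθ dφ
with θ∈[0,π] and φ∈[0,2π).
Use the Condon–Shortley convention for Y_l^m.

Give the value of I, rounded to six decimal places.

0.000000

l₃=1 ∉ [3,7] — triangle fails ⇒ I = 0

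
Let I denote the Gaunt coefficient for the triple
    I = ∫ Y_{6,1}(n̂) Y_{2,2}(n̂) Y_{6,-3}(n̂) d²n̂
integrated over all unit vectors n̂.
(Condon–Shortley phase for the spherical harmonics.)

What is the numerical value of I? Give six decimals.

0.177674

Rules hold: Σm=0, L=14 even, 4≤6≤8.
N = 13·5·13 = 845
Δ = 2!·10!·2!/15! = 1/90090
Racah Σ t=0..2: t=0:+1/69120 t=1:−1/14400 t=2:+1/69120 = -7/172800
⇒ 3j(6 2 6; 0 0 0)² = 14/715, sgn -1
Racah Σ t=2..2: t=2:+1/120960 = 1/120960
⇒ 3j(6 2 6; 1 2 -3)² = 24/1001, sgn -1
4πI² = N·(3j₀)²·(3jₘ)² = 48/121
I = +1·√(0.396694/4π) = 0.17767364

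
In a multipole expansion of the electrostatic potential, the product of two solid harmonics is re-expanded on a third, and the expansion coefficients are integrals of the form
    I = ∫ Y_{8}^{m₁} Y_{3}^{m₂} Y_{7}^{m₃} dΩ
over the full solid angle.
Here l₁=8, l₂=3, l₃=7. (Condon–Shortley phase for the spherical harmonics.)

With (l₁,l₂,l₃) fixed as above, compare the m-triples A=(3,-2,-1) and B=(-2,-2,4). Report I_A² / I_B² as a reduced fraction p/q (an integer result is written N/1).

18/289

Shared (l₁,l₂,l₃)=(8,3,7): N and (l;000)² cancel in I_A²/I_B².
A: Δ = 4!·12!·2!/19! = 1/5290740; Racah Σ t=0..1: t=0:+1/14515200 t=1:−1/11612160 = -1/58060800; ⇒ 3j(8 3 7; 3 -2 -1)² = 55/58786, sgn -1
B: Δ = 4!·12!·2!/19! = 1/5290740; Racah Σ t=0..1: t=0:+1/174182400 t=1:−1/26127360 = -17/522547200; ⇒ 3j(8 3 7; -2 -2 4)² = 935/62244, sgn +1
I_A²/I_B² = (55/58786)/(935/62244) = 18/289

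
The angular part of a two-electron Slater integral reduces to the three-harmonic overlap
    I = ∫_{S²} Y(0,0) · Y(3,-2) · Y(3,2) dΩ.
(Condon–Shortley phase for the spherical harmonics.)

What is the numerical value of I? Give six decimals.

Checks pass: Σm=0; 6 even; l₃=3∈[3,3].
(2·0+1)(2·3+1)(2·3+1) = 49
Δ: 0! 0! 6! / 7! → 1/7
sum: t=0:+1/36 = 1/36
3j²(0 3 3; 0 0 0) = Δ·Π!·Σ² = 1/7  (sign -1)
sum: t=0:+1/120 = 1/120
3j²(0 3 3; 0 -2 2) = Δ·Π!·Σ² = 1/7  (sign -1)
combine: 4πI² = 49·1/7·1/7 = 1/1
take √, sign +1: I = 0.28209479

0.282095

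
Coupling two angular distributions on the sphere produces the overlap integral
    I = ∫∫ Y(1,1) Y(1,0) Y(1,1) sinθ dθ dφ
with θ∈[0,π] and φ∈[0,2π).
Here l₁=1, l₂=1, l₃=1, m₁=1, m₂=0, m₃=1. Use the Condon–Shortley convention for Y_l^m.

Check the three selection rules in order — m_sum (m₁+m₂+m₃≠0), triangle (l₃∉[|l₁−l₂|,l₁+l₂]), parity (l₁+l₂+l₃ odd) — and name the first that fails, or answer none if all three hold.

m_sum

m₁+m₂+m₃ = 1 + 0 + 1 = 2  ✗
triangle: |1−1|=0 ≤ l₃=1 ≤ 1+1=2
parity: l₁+l₂+l₃ = 3 is odd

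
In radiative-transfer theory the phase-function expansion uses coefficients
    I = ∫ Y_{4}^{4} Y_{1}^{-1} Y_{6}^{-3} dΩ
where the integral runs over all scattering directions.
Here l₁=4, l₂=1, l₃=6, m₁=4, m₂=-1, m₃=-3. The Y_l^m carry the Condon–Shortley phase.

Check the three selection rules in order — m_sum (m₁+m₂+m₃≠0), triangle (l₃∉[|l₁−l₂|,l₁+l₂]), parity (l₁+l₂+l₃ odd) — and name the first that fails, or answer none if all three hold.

azimuthal sum: 4 − 1 − 3 = 0  ✓
3 ≤ 6 ≤ 5 (triangle on l)  ✗
L = 4 + 1 + 6 = 11 (odd)

triangle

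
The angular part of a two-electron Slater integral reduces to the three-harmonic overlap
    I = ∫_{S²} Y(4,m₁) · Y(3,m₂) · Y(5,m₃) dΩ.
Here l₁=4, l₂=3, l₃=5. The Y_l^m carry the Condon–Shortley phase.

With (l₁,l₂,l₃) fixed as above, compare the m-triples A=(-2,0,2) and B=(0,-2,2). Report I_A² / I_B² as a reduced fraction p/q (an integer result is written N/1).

3/25

Same 4,3,5: normalisation and zero-m 3j drop out of the ratio.
A: Δ: 2! 6! 4! / 13! → 1/180180; sum: t=0:+1/8640 t=1:−1/480 t=2:+1/576 = -1/4320; 3j²(4 3 5; -2 0 2) = Δ·Π!·Σ² = 1/2145  (sign +1)
B: Δ: 2! 6! 4! / 13! → 1/180180; sum: t=0:+1/576 t=1:−1/864 = 1/1728; 3j²(4 3 5; 0 -2 2) = Δ·Π!·Σ² = 5/1287  (sign -1)
I_A²/I_B² = (1/2145)/(5/1287) = 3/25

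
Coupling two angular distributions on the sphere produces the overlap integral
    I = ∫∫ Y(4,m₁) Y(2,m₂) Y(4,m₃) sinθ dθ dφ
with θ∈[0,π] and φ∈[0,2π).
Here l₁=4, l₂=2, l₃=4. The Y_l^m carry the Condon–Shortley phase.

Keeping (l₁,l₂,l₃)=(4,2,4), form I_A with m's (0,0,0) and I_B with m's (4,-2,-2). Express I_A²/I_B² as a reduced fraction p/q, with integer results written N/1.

Same 4,2,4: normalisation and zero-m 3j drop out of the ratio.
A: Δ: 2! 6! 2! / 11! → 1/13860; sum: t=0:+1/192 t=1:−1/36 t=2:+1/192 = -5/288; 3j²(4 2 4; 0 0 0) = Δ·Π!·Σ² = 20/693  (sign -1)
B: Δ: 2! 6! 2! / 11! → 1/13860; sum: t=0:+1/2880 = 1/2880; 3j²(4 2 4; 4 -2 -2) = Δ·Π!·Σ² = 2/165  (sign +1)
I_A²/I_B² = (20/693)/(2/165) = 50/21

50/21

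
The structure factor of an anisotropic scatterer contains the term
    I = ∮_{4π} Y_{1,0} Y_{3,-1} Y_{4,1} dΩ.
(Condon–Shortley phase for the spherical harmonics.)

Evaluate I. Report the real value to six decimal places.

-0.238414

m-sum 0 ✓  L=8 even ✓  2≤4≤4 ✓
Π(2lᵢ+1) = 3×7×9 = 189
triangle coeff Δ(1,3,4) = 1/252
Σ_t [0,0]: t=0:+1/36 = 1/36
(3j)²=4/63 [(1 3 4; 0 0 0)], sign=+1
Σ_t [0,0]: t=0:+1/48 = 1/48
(3j)²=5/84 [(1 3 4; 0 -1 1)], sign=-1
⇒ 4πI² = 5/7
I = (-1)√(5/7/(4π)) = -0.23841361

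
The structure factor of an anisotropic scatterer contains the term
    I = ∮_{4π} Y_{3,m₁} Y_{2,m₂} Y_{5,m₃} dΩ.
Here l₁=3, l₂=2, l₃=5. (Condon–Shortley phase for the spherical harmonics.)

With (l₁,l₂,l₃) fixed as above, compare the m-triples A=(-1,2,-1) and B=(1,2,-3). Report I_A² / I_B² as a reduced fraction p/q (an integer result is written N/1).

l's match ⇒ only the (l;m) 3-j factors differ between A and B.
A: triangle coeff Δ(3,2,5) = 1/2310; Σ_t [0,0]: t=0:+1/1152 = 1/1152; (3j)²=1/154 [(3 2 5; -1 2 -1)], sign=+1
B: triangle coeff Δ(3,2,5) = 1/2310; Σ_t [0,0]: t=0:+1/1152 = 1/1152; (3j)²=1/33 [(3 2 5; 1 2 -3)], sign=+1
I_A²/I_B² = (1/154)/(1/33) = 3/14

3/14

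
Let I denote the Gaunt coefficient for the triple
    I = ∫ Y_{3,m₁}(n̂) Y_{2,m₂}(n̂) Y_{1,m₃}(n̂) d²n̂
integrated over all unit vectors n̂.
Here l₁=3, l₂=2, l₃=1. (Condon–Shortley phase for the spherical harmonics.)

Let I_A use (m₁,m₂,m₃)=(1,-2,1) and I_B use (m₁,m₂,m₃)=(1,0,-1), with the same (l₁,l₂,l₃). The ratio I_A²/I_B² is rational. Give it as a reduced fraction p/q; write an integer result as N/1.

Same 3,2,1: normalisation and zero-m 3j drop out of the ratio.
A: Δ: 4! 2! 0! / 7! → 1/105; sum: t=0:+1/48 = 1/48; 3j²(3 2 1; 1 -2 1) = Δ·Π!·Σ² = 1/105  (sign +1)
B: Δ: 4! 2! 0! / 7! → 1/105; sum: t=2:+1/8 = 1/8; 3j²(3 2 1; 1 0 -1) = Δ·Π!·Σ² = 2/35  (sign +1)
I_A²/I_B² = (1/105)/(2/35) = 1/6

1/6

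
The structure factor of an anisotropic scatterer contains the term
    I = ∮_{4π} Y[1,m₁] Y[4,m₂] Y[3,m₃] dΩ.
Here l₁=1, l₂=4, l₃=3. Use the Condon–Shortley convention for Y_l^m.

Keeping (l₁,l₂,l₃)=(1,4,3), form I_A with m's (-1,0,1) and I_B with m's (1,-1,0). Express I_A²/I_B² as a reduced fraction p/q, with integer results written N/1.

3/5

Shared (l₁,l₂,l₃)=(1,4,3): N and (l;000)² cancel in I_A²/I_B².
A: Δ = 2!·0!·6!/9! = 1/252; Racah Σ t=2..2: t=2:+1/96 = 1/96; ⇒ 3j(1 4 3; -1 0 1)² = 1/42, sgn +1
B: Δ = 2!·0!·6!/9! = 1/252; Racah Σ t=0..0: t=0:+1/72 = 1/72; ⇒ 3j(1 4 3; 1 -1 0)² = 5/126, sgn -1
I_A²/I_B² = (1/42)/(5/126) = 3/5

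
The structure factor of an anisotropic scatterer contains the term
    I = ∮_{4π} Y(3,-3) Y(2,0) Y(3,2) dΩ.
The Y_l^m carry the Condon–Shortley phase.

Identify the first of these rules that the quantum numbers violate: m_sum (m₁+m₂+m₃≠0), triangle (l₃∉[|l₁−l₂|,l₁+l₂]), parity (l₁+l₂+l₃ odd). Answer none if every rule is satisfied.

Σmᵢ = -1  ✗
l₃∈[|l₁−l₂|,l₁+l₂]=[1,5], have l₃=3
Σlᵢ = 8 ⇒ even

m_sum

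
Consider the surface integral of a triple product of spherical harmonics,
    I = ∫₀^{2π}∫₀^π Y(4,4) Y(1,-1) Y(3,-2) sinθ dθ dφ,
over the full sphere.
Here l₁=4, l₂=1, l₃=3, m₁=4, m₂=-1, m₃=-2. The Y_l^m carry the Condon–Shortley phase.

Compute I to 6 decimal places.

0.000000

m-sum = 4 − 1 − 2 = 1 ≠ 0 ⇒ I = 0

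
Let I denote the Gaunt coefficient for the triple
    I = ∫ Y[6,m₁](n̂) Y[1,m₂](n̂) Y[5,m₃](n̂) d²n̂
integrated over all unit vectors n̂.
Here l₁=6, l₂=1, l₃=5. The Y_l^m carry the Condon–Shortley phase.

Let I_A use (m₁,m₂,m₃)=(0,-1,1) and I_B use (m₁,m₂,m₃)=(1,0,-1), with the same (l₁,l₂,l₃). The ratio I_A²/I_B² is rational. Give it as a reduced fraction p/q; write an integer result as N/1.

l's match ⇒ only the (l;m) 3-j factors differ between A and B.
A: triangle coeff Δ(6,1,5) = 1/858; Σ_t [0,0]: t=0:+1/34560 = 1/34560; (3j)²=5/286 [(6 1 5; 0 -1 1)], sign=+1
B: triangle coeff Δ(6,1,5) = 1/858; Σ_t [1,1]: t=1:−1/17280 = -1/17280; (3j)²=35/858 [(6 1 5; 1 0 -1)], sign=-1
I_A²/I_B² = (5/286)/(35/858) = 3/7

3/7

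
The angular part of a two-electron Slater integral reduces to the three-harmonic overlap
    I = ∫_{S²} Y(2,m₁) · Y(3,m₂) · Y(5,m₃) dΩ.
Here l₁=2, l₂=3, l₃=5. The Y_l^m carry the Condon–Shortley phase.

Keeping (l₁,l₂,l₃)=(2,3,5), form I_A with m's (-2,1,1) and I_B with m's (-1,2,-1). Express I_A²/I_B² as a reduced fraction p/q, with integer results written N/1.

Same 2,3,5: normalisation and zero-m 3j drop out of the ratio.
A: Δ: 0! 4! 6! / 11! → 1/2310; sum: t=0:+1/1152 = 1/1152; 3j²(2 3 5; -2 1 1) = Δ·Π!·Σ² = 1/154  (sign +1)
B: Δ: 0! 4! 6! / 11! → 1/2310; sum: t=0:+1/720 = 1/720; 3j²(2 3 5; -1 2 -1) = Δ·Π!·Σ² = 4/385  (sign +1)
I_A²/I_B² = (1/154)/(4/385) = 5/8

5/8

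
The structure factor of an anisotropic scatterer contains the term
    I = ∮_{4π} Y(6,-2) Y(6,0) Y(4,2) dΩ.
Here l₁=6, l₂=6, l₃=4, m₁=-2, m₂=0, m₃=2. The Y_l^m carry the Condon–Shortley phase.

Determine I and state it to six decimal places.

Checks pass: Σm=0; 16 even; l₃=4∈[0,12].
(2·6+1)(2·6+1)(2·4+1) = 1521
Δ: 8! 4! 4! / 17! → 1/15315300
sum: t=2:+1/829440 t=3:−1/25920 t=4:+1/9216 t=5:−1/25920 t=6:+1/829440 = 7/207360
3j²(6 6 4; 0 0 0) = Δ·Π!·Σ² = 28/2431  (sign +1)
sum: t=4:+1/55296 t=5:−1/25920 t=6:+1/138240 = -11/829440
3j²(6 6 4; -2 0 2) = Δ·Π!·Σ² = 11/1326  (sign -1)
combine: 4πI² = 1521·28/2431·11/1326 = 42/289
take √, sign -1: I = -0.10754019

-0.107540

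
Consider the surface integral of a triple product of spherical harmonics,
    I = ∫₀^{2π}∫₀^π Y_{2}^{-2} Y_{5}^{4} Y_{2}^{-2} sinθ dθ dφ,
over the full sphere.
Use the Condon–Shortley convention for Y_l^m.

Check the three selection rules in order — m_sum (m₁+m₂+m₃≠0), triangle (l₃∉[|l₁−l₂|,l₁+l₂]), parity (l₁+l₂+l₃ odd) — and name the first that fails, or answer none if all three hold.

triangle

Σmᵢ = 0  ✓
l₃∈[|l₁−l₂|,l₁+l₂]=[3,7], have l₃=2  ✗
Σlᵢ = 9 ⇒ odd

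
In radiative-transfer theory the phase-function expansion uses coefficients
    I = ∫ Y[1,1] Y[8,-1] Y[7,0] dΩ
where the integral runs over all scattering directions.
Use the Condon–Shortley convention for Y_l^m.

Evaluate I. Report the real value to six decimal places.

Checks pass: Σm=0; 16 even; l₃=7∈[7,9].
(2·1+1)(2·8+1)(2·7+1) = 765
Δ: 2! 0! 14! / 17! → 1/2040
sum: t=1:−1/25401600 = -1/25401600
3j²(1 8 7; 0 0 0) = Δ·Π!·Σ² = 8/255  (sign +1)
sum: t=0:+1/50803200 = 1/50803200
3j²(1 8 7; 1 -1 0) = Δ·Π!·Σ² = 3/170  (sign -1)
combine: 4πI² = 765·8/255·3/170 = 36/85
take √, sign -1: I = -0.18358486

-0.183585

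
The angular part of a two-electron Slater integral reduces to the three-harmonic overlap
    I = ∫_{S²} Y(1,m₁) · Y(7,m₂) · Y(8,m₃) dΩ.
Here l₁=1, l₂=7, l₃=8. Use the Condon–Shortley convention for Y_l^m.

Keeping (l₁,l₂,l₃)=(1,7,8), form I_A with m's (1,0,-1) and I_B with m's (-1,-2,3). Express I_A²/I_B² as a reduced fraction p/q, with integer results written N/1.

Shared (l₁,l₂,l₃)=(1,7,8): N and (l;000)² cancel in I_A²/I_B².
A: Δ = 0!·2!·14!/17! = 1/2040; Racah Σ t=0..0: t=0:+1/50803200 = 1/50803200; ⇒ 3j(1 7 8; 1 0 -1)² = 3/170, sgn -1
B: Δ = 0!·2!·14!/17! = 1/2040; Racah Σ t=0..0: t=0:+1/87091200 = 1/87091200; ⇒ 3j(1 7 8; -1 -2 3)² = 11/408, sgn -1
I_A²/I_B² = (3/170)/(11/408) = 36/55

36/55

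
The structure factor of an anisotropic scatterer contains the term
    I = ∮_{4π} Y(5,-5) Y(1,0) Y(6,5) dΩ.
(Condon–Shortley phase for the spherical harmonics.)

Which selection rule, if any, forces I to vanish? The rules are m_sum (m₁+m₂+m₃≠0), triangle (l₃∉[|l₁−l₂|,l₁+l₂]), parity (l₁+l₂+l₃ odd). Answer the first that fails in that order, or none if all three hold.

Σmᵢ = 0  ✓
l₃∈[|l₁−l₂|,l₁+l₂]=[4,6], have l₃=6  ✓
Σlᵢ = 12 ⇒ even  ✓

none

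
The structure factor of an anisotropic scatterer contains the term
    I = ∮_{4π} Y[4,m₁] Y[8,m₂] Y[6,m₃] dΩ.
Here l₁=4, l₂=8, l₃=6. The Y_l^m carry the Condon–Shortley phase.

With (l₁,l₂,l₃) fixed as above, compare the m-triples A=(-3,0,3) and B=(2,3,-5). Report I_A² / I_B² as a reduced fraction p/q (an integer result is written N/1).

Same 4,8,6: normalisation and zero-m 3j drop out of the ratio.
A: Δ: 6! 2! 10! / 19! → 1/23279256; sum: t=5:−1/7257600 t=6:+1/58060800 = -1/8294400; 3j²(4 8 6; -3 0 3) = Δ·Π!·Σ² = 1029/92378  (sign +1)
B: Δ: 6! 2! 10! / 19! → 1/23279256; sum: t=1:−1/435456000 t=2:+1/34836480 = 23/870912000; 3j²(4 8 6; 2 3 -5) = Δ·Π!·Σ² = 5819/705432  (sign -1)
I_A²/I_B² = (1029/92378)/(5819/705432) = 86436/64009

86436/64009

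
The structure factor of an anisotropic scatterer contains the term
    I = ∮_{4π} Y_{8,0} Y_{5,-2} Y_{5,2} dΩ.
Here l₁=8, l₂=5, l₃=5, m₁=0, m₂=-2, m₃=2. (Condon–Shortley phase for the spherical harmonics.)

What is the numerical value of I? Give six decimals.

m-sum 0 ✓  L=18 even ✓  3≤5≤13 ✓
Π(2lᵢ+1) = 17×11×11 = 2057
triangle coeff Δ(8,5,5) = 1/37413090
Σ_t [3,5]: t=3:−1/1036800 t=4:+1/331776 t=5:−1/1036800 = 1/921600
(3j)²=490/46189 [(8 5 5; 0 0 0)], sign=-1
Σ_t [1,3]: t=1:−1/50803200 t=2:+1/2073600 t=3:−1/1036800 = -17/33868800
(3j)²=136/13585 [(8 5 5; 0 -2 2)], sign=+1
⇒ 4πI² = 13328/61009
I = (-1)√(13328/61009/(4π)) = -0.13185014

-0.131850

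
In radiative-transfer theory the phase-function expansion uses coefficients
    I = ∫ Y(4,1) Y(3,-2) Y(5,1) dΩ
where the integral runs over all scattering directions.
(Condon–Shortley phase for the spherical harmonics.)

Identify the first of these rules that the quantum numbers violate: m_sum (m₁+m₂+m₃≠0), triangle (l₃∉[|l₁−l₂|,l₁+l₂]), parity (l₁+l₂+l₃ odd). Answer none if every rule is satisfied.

none

Σmᵢ = 0  ✓
l₃∈[|l₁−l₂|,l₁+l₂]=[1,7], have l₃=5  ✓
Σlᵢ = 12 ⇒ even  ✓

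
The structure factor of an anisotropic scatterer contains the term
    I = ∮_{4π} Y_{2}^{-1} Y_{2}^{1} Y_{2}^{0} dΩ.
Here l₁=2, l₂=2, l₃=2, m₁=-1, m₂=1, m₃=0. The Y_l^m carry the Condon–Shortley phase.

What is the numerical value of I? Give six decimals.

-0.090112

m-sum 0 ✓  L=6 even ✓  0≤2≤4 ✓
Π(2lᵢ+1) = 5×5×5 = 125
triangle coeff Δ(2,2,2) = 1/630
Σ_t [0,2]: t=0:+1/8 t=1:−1/1 t=2:+1/8 = -3/4
(3j)²=2/35 [(2 2 2; 0 0 0)], sign=-1
Σ_t [1,2]: t=1:−1/4 t=2:+1/2 = 1/4
(3j)²=1/70 [(2 2 2; -1 1 0)], sign=+1
⇒ 4πI² = 5/49
I = (-1)√(5/49/(4π)) = -0.09011188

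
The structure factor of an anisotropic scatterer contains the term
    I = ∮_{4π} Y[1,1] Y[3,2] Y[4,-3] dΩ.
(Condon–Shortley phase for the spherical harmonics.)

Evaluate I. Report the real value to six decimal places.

Rules hold: Σm=0, L=8 even, 2≤4≤4.
N = 3·7·9 = 189
Δ = 0!·2!·6!/9! = 1/252
Racah Σ t=0..0: t=0:+1/36 = 1/36
⇒ 3j(1 3 4; 0 0 0)² = 4/63, sgn +1
Racah Σ t=0..0: t=0:+1/240 = 1/240
⇒ 3j(1 3 4; 1 2 -3)² = 1/12, sgn -1
4πI² = N·(3j₀)²·(3jₘ)² = 1/1
I = -1·√(1/4π) = -0.28209479

-0.282095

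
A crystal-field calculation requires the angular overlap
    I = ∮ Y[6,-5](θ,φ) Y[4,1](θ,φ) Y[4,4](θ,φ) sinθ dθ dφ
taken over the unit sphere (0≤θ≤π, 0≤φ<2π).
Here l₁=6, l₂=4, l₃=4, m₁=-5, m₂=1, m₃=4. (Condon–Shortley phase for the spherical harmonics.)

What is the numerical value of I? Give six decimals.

Rules hold: Σm=0, L=14 even, 2≤4≤10.
N = 13·9·9 = 1053
Δ = 6!·6!·2!/15! = 1/1261260
Racah Σ t=2..4: t=2:+1/4608 t=3:−1/1296 t=4:+1/4608 = -7/20736
⇒ 3j(6 4 4; 0 0 0)² = 20/1287, sgn -1
Racah Σ t=5..5: t=5:−1/172800 = -1/172800
⇒ 3j(6 4 4; -5 1 4)² = 2/65, sgn -1
4πI² = N·(3j₀)²·(3jₘ)² = 72/143
I = +1·√(0.503497/4π) = 0.20016738

0.200167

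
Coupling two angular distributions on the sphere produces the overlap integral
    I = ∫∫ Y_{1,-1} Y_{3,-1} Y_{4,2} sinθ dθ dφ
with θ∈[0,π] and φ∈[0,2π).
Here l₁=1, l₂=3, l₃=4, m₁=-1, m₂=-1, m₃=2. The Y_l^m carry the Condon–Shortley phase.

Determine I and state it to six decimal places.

Rules hold: Σm=0, L=8 even, 2≤4≤4.
N = 3·7·9 = 189
Δ = 0!·2!·6!/9! = 1/252
Racah Σ t=0..0: t=0:+1/36 = 1/36
⇒ 3j(1 3 4; 0 0 0)² = 4/63, sgn +1
Racah Σ t=0..0: t=0:+1/96 = 1/96
⇒ 3j(1 3 4; -1 -1 2)² = 5/84, sgn +1
4πI² = N·(3j₀)²·(3jₘ)² = 5/7
I = +1·√(0.714286/4π) = 0.23841361

0.238414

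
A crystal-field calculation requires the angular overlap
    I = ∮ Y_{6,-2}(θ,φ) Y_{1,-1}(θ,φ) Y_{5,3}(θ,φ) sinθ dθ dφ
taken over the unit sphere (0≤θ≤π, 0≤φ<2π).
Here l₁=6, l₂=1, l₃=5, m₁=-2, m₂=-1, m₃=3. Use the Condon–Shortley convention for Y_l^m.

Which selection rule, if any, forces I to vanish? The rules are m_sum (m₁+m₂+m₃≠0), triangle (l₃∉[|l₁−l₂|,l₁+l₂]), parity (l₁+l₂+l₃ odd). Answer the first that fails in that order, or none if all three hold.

none

azimuthal sum: -2 − 1 + 3 = 0  ✓
5 ≤ 5 ≤ 7 (triangle on l)  ✓
L = 6 + 1 + 5 = 12 (even)  ✓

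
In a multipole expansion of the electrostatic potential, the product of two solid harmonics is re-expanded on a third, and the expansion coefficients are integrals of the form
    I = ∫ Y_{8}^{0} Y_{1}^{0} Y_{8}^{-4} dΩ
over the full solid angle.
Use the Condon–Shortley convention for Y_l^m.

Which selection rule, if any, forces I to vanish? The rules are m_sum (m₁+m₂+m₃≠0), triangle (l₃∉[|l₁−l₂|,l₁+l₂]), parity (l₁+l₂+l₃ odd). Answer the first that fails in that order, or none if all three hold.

m_sum

azimuthal sum: 0 + 0 − 4 = -4  ✗
7 ≤ 8 ≤ 9 (triangle on l)
L = 8 + 1 + 8 = 17 (odd)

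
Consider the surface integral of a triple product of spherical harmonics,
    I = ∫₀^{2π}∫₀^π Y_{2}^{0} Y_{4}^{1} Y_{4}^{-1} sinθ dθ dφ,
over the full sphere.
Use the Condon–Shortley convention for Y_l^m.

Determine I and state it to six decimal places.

-0.139264

m-sum 0 ✓  L=10 even ✓  2≤4≤6 ✓
Π(2lᵢ+1) = 5×9×9 = 405
triangle coeff Δ(2,4,4) = 1/13860
Σ_t [0,2]: t=0:+1/192 t=1:−1/36 t=2:+1/192 = -5/288
(3j)²=20/693 [(2 4 4; 0 0 0)], sign=-1
Σ_t [0,2]: t=0:+1/480 t=1:−1/48 t=2:+1/144 = -17/1440
(3j)²=289/13860 [(2 4 4; 0 1 -1)], sign=+1
⇒ 4πI² = 1445/5929
I = (-1)√(1445/5929/(4π)) = -0.13926381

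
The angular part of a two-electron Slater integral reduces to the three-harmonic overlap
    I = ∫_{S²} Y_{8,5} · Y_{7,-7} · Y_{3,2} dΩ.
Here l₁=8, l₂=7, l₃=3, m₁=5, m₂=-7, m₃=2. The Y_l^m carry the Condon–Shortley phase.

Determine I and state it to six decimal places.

0.061743

Checks pass: Σm=0; 18 even; l₃=3∈[1,15].
(2·8+1)(2·7+1)(2·3+1) = 1785
Δ: 12! 4! 2! / 19! → 1/5290740
sum: t=5:−1/7257600 t=6:+1/2073600 t=7:−1/7257600 = 1/4838400
3j²(8 7 3; 0 0 0) = Δ·Π!·Σ² = 252/20995  (sign -1)
sum: t=0:+1/5748019200 = 1/5748019200
3j²(8 7 3; 5 -7 2) = Δ·Π!·Σ² = 13/5814  (sign -1)
combine: 4πI² = 1785·252/20995·13/5814 = 294/6137
take √, sign +1: I = 0.06174342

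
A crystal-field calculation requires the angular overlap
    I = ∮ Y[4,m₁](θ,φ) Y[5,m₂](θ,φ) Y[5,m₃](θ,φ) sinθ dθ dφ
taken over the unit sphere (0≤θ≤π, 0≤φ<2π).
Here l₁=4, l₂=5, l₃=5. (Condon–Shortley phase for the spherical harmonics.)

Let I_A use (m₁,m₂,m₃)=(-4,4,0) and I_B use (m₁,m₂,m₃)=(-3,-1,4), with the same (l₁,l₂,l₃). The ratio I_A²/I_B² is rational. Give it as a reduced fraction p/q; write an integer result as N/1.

l's match ⇒ only the (l;m) 3-j factors differ between A and B.
A: triangle coeff Δ(4,5,5) = 1/3153150; Σ_t [4,4]: t=4:+1/69120 = 1/69120; (3j)²=2/143 [(4 5 5; -4 4 0)], sign=-1
B: triangle coeff Δ(4,5,5) = 1/3153150; Σ_t [3,4]: t=3:−1/17280 t=4:+1/103680 = -1/20736; (3j)²=10/429 [(4 5 5; -3 -1 4)], sign=+1
I_A²/I_B² = (2/143)/(10/429) = 3/5

3/5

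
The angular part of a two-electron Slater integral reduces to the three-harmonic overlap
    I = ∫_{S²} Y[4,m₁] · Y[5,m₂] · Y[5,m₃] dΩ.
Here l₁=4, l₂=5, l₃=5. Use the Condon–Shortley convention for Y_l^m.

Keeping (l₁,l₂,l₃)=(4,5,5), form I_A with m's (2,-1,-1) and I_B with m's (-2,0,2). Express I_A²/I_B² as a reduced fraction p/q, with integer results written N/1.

40/21

Shared (l₁,l₂,l₃)=(4,5,5): N and (l;000)² cancel in I_A²/I_B².
A: Δ = 4!·4!·6!/15! = 1/3153150; Racah Σ t=0..2: t=0:+1/4608 t=1:−1/1296 t=2:+1/4608 = -7/20736; ⇒ 3j(4 5 5; 2 -1 -1)² = 20/1287, sgn -1
B: Δ = 4!·4!·6!/15! = 1/3153150; Racah Σ t=2..4: t=2:+1/3456 t=3:−1/1728 t=4:+1/11520 = -7/34560; ⇒ 3j(4 5 5; -2 0 2)² = 7/858, sgn +1
I_A²/I_B² = (20/1287)/(7/858) = 40/21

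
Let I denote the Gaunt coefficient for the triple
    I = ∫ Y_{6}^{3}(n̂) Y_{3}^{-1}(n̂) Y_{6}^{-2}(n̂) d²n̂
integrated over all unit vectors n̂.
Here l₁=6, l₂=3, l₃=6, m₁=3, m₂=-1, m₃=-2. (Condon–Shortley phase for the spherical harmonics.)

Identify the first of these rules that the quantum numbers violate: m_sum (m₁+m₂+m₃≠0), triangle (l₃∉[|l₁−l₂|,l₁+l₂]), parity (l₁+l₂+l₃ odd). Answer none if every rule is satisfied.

parity

Σmᵢ = 0  ✓
l₃∈[|l₁−l₂|,l₁+l₂]=[3,9], have l₃=6  ✓
Σlᵢ = 15 ⇒ odd  ✗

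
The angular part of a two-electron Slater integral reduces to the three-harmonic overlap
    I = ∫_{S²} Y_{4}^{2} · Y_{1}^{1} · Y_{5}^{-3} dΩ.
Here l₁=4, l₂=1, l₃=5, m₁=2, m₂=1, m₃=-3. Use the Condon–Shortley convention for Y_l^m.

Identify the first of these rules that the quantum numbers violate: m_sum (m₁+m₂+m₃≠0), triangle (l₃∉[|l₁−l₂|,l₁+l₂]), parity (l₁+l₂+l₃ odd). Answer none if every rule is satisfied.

m₁+m₂+m₃ = 2 + 1 − 3 = 0  ✓
triangle: |4−1|=3 ≤ l₃=5 ≤ 4+1=5  ✓
parity: l₁+l₂+l₃ = 10 is even  ✓

none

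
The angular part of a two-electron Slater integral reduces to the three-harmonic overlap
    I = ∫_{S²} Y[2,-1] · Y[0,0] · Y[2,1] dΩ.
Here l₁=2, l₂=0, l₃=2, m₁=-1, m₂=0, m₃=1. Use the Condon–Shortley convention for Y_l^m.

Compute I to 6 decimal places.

-0.282095

Rules hold: Σm=0, L=4 even, 2≤2≤2.
N = 5·1·5 = 25
Δ = 0!·4!·0!/5! = 1/5
Racah Σ t=0..0: t=0:+1/4 = 1/4
⇒ 3j(2 0 2; 0 0 0)² = 1/5, sgn +1
Racah Σ t=0..0: t=0:+1/6 = 1/6
⇒ 3j(2 0 2; -1 0 1)² = 1/5, sgn -1
4πI² = N·(3j₀)²·(3jₘ)² = 1/1
I = -1·√(1/4π) = -0.28209479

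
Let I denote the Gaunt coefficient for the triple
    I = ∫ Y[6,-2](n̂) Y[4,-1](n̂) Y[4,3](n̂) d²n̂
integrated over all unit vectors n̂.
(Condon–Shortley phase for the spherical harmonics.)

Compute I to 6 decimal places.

Rules hold: Σm=0, L=14 even, 2≤4≤10.
N = 13·9·9 = 1053
Δ = 6!·6!·2!/15! = 1/1261260
Racah Σ t=2..4: t=2:+1/4608 t=3:−1/1296 t=4:+1/4608 = -7/20736
⇒ 3j(6 4 4; 0 0 0)² = 20/1287, sgn -1
Racah Σ t=2..3: t=2:+1/34560 t=3:−1/8640 = -1/11520
⇒ 3j(6 4 4; -2 -1 3)² = 3/143, sgn +1
4πI² = N·(3j₀)²·(3jₘ)² = 540/1573
I = -1·√(0.343293/4π) = -0.16528277

-0.165283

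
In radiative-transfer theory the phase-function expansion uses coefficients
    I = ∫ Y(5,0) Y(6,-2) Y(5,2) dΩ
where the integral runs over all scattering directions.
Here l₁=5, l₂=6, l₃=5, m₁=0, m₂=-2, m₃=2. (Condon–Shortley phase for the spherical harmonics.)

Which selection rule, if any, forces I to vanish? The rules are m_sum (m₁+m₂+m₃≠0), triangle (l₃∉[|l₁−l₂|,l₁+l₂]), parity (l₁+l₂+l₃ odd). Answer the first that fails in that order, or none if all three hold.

none

m₁+m₂+m₃ = 0 − 2 + 2 = 0  ✓
triangle: |5−6|=1 ≤ l₃=5 ≤ 5+6=11  ✓
parity: l₁+l₂+l₃ = 16 is even  ✓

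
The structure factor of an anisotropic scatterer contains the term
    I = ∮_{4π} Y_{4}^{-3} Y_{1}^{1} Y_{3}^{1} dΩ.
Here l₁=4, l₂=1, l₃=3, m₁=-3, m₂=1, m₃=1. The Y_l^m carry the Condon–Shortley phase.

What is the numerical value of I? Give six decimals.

-3 + 1 + 1 = -1 ≠ 0: azimuthal integral kills it; I = 0

0.000000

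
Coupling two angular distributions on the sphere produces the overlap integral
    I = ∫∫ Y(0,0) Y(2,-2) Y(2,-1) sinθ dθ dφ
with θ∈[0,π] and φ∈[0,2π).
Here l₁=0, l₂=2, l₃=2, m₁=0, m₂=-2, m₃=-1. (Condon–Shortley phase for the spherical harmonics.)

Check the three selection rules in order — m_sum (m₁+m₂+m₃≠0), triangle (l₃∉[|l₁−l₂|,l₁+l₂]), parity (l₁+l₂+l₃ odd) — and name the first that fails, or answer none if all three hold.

azimuthal sum: 0 − 2 − 1 = -3  ✗
2 ≤ 2 ≤ 2 (triangle on l)
L = 0 + 2 + 2 = 4 (even)

m_sum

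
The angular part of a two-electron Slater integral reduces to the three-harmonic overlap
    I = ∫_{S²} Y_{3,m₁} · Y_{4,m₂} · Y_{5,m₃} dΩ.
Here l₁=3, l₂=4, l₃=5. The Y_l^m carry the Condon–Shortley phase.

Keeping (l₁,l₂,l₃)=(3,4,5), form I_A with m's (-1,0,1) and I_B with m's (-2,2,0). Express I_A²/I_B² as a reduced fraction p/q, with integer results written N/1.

121/480

l's match ⇒ only the (l;m) 3-j factors differ between A and B.
A: triangle coeff Δ(3,4,5) = 1/180180; Σ_t [0,2]: t=0:+1/2304 t=1:−1/216 t=2:+1/384 = -11/6912; (3j)²=11/1638 [(3 4 5; -1 0 1)], sign=-1
B: triangle coeff Δ(3,4,5) = 1/180180; Σ_t [1,2]: t=1:−1/2880 t=2:+1/576 = 1/720; (3j)²=80/3003 [(3 4 5; -2 2 0)], sign=-1
I_A²/I_B² = (11/1638)/(80/3003) = 121/480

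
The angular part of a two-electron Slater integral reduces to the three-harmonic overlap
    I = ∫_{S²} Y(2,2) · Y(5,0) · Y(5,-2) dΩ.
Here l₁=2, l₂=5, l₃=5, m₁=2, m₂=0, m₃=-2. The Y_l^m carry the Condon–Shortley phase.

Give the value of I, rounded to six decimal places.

Rules hold: Σm=0, L=12 even, 3≤5≤7.
N = 5·11·11 = 605
Δ = 2!·2!·8!/13! = 1/38610
Racah Σ t=0..2: t=0:+1/2880 t=1:−1/576 t=2:+1/2880 = -1/960
⇒ 3j(2 5 5; 0 0 0)² = 10/429, sgn +1
Racah Σ t=0..0: t=0:+1/2880 = 1/2880
⇒ 3j(2 5 5; 2 0 -2)² = 14/429, sgn -1
4πI² = N·(3j₀)²·(3jₘ)² = 700/1521
I = -1·√(0.460224/4π) = -0.19137248

-0.191372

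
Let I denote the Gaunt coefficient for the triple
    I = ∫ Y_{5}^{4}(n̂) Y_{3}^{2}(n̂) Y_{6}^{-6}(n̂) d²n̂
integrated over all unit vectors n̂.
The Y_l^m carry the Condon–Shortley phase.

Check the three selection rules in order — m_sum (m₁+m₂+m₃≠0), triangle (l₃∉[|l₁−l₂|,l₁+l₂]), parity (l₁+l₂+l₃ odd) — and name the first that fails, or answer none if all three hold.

none

m₁+m₂+m₃ = 4 + 2 − 6 = 0  ✓
triangle: |5−3|=2 ≤ l₃=6 ≤ 5+3=8  ✓
parity: l₁+l₂+l₃ = 14 is even  ✓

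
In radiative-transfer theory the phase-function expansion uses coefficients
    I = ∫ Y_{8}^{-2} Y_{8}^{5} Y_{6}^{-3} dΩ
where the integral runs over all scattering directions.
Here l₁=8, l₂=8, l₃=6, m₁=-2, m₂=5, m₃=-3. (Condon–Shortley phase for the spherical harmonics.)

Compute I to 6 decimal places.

0.069375

Rules hold: Σm=0, L=22 even, 0≤6≤16.
N = 17·17·13 = 3757
Δ = 10!·6!·6!/23! = 1/13742520792
Racah Σ t=2..8: t=2:+1/41803776000 t=3:−1/435456000 t=4:+1/39813120 t=5:−1/18662400 t=6:+1/39813120 t=7:−1/435456000 t=8:+1/41803776000 = -11/1393459200
⇒ 3j(8 8 6; 0 0 0)² = 600/96577, sgn -1
Racah Σ t=7..10: t=7:−1/783820800 t=8:+1/464486400 t=9:−1/2090188800 t=10:+1/94058496000 = 11/26873856000
⇒ 3j(8 8 6; -2 5 -3)² = 77/29716, sgn -1
4πI² = N·(3j₀)²·(3jₘ)² = 11550/190969
I = +1·√(0.060481/4π) = 0.06937526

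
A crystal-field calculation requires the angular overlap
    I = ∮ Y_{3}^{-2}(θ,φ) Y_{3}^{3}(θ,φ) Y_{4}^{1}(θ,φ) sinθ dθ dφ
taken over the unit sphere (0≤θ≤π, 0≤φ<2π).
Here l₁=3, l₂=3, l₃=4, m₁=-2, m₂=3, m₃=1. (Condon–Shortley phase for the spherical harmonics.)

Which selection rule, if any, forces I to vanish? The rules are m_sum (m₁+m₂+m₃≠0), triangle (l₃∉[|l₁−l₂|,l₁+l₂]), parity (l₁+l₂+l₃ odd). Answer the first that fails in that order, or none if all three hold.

m_sum

Σmᵢ = 2  ✗
l₃∈[|l₁−l₂|,l₁+l₂]=[0,6], have l₃=4
Σlᵢ = 10 ⇒ even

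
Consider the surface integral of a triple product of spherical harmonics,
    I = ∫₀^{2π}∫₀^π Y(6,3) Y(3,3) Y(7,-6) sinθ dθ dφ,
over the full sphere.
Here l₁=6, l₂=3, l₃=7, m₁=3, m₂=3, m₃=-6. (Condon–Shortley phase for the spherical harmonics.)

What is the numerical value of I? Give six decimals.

Checks pass: Σm=0; 16 even; l₃=7∈[3,9].
(2·6+1)(2·3+1)(2·7+1) = 1365
Δ: 2! 10! 4! / 17! → 1/2042040
sum: t=0:+1/207360 t=1:−1/57600 t=2:+1/207360 = -1/129600
3j²(6 3 7; 0 0 0) = Δ·Π!·Σ² = 168/12155  (sign +1)
sum: t=2:+1/17418240 = 1/17418240
3j²(6 3 7; 3 3 -6) = Δ·Π!·Σ² = 15/952  (sign -1)
combine: 4πI² = 1365·168/12155·15/952 = 945/3179
take √, sign -1: I = -0.15380332

-0.153803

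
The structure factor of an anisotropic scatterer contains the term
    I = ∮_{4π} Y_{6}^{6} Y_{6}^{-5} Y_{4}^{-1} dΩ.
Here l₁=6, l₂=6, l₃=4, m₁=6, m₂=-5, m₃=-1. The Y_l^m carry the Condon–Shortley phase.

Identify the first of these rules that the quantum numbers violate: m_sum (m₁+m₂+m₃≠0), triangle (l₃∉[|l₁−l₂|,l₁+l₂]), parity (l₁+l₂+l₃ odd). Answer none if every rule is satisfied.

azimuthal sum: 6 − 5 − 1 = 0  ✓
0 ≤ 4 ≤ 12 (triangle on l)  ✓
L = 6 + 6 + 4 = 16 (even)  ✓

none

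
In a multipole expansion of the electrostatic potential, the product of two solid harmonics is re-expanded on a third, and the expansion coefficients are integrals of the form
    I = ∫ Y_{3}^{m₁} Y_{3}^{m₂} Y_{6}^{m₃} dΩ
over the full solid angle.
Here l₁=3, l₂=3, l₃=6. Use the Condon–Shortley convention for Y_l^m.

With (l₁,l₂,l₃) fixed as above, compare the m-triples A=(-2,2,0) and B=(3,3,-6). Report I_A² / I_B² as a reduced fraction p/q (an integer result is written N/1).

3/77

l's match ⇒ only the (l;m) 3-j factors differ between A and B.
A: triangle coeff Δ(3,3,6) = 1/12012; Σ_t [0,0]: t=0:+1/14400 = 1/14400; (3j)²=3/1001 [(3 3 6; -2 2 0)], sign=+1
B: triangle coeff Δ(3,3,6) = 1/12012; Σ_t [0,0]: t=0:+1/518400 = 1/518400; (3j)²=1/13 [(3 3 6; 3 3 -6)], sign=+1
I_A²/I_B² = (3/1001)/(1/13) = 3/77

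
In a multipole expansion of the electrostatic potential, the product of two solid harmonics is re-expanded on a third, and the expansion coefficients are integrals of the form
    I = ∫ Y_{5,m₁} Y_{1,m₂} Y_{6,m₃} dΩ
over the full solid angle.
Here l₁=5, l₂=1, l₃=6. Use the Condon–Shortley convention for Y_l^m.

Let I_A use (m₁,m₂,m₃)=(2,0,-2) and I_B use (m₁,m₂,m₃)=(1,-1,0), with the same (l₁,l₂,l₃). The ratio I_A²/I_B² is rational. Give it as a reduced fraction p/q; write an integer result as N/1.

32/15

Same 5,1,6: normalisation and zero-m 3j drop out of the ratio.
A: Δ: 0! 10! 2! / 13! → 1/858; sum: t=0:+1/30240 = 1/30240; 3j²(5 1 6; 2 0 -2) = Δ·Π!·Σ² = 16/429  (sign +1)
B: Δ: 0! 10! 2! / 13! → 1/858; sum: t=0:+1/34560 = 1/34560; 3j²(5 1 6; 1 -1 0) = Δ·Π!·Σ² = 5/286  (sign +1)
I_A²/I_B² = (16/429)/(5/286) = 32/15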